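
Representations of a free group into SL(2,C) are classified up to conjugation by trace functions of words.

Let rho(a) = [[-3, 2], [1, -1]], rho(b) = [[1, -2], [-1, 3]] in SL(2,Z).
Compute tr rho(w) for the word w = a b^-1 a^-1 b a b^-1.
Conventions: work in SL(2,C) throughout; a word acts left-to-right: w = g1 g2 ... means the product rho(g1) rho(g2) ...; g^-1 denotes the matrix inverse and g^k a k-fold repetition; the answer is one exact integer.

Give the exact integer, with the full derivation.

186

rho(a) = [[-3, 2], [1, -1]]
... * rho(b^-1) = [[3, 2], [1, 1]]  ->  [[-7, -4], [2, 1]]
... * rho(a^-1) = [[-1, -2], [-1, -3]]  ->  [[11, 26], [-3, -7]]
... * rho(b) = [[1, -2], [-1, 3]]  ->  [[-15, 56], [4, -15]]
... * rho(a) = [[-3, 2], [1, -1]]  ->  [[101, -86], [-27, 23]]
... * rho(b^-1) = [[3, 2], [1, 1]]  ->  [[217, 116], [-58, -31]]
tr = 217 + -31 = 186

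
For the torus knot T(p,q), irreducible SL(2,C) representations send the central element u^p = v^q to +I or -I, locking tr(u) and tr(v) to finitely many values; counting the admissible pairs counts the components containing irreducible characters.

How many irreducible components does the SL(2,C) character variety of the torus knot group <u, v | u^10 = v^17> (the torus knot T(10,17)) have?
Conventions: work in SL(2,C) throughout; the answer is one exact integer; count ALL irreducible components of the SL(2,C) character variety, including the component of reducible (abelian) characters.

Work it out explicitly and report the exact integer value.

In the torus knot group T(10,17), u^10 = v^17 is central, so an irreducible representation sends it to +I or -I (Schur).
This locks tr(u) to 2*cos(pi*alpha/10), alpha in 1..9, and tr(v) to 2*cos(pi*beta/17), beta in 1..16, on each component of irreducible characters.
Consistency of u^10 = (-1)^alpha I with v^17 = (-1)^beta I forces alpha = beta (mod 2).
Enumerate parity-matched pairs: 5*8 odd-odd plus 4*8 even-even gives 72.
That is 72 components of irreducible characters, and with the reducible (abelian) component the total is 73.

73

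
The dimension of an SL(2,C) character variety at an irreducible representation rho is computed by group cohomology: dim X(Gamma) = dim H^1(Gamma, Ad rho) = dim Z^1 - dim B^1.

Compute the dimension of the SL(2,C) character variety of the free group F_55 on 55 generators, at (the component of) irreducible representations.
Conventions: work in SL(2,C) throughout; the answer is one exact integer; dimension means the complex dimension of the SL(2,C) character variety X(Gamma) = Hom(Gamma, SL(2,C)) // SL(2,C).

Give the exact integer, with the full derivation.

162

Here Gamma is free of rank 55 — no relator constrains a cocycle.
A cocycle picks one sl_2 vector per generator freely, giving dim Z^1 = 3*55 = 165.
At an irreducible rho the centralizer of the image in sl_2 is 0, so the coboundary map sl_2 -> Z^1 is injective: dim B^1 = 3.
dim H^1 = 165 - 3 = 162, which is dim X.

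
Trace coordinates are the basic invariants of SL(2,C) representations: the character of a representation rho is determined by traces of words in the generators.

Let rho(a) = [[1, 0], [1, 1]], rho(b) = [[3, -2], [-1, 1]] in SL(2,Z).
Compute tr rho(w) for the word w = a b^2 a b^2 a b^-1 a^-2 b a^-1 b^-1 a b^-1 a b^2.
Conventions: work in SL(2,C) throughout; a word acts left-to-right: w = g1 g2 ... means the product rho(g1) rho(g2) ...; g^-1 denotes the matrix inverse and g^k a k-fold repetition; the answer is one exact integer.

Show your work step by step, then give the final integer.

rho(a) = [[1, 0], [1, 1]]
... * rho(b) = [[3, -2], [-1, 1]]  ->  [[3, -2], [2, -1]]
... * rho(b) = [[3, -2], [-1, 1]]  ->  [[11, -8], [7, -5]]
... * rho(a) = [[1, 0], [1, 1]]  ->  [[3, -8], [2, -5]]
... * rho(b) = [[3, -2], [-1, 1]]  ->  [[17, -14], [11, -9]]
... * rho(b) = [[3, -2], [-1, 1]]  ->  [[65, -48], [42, -31]]
... * rho(a) = [[1, 0], [1, 1]]  ->  [[17, -48], [11, -31]]
... * rho(b^-1) = [[1, 2], [1, 3]]  ->  [[-31, -110], [-20, -71]]
... * rho(a^-1) = [[1, 0], [-1, 1]]  ->  [[79, -110], [51, -71]]
... * rho(a^-1) = [[1, 0], [-1, 1]]  ->  [[189, -110], [122, -71]]
... * rho(b) = [[3, -2], [-1, 1]]  ->  [[677, -488], [437, -315]]
... * rho(a^-1) = [[1, 0], [-1, 1]]  ->  [[1165, -488], [752, -315]]
... * rho(b^-1) = [[1, 2], [1, 3]]  ->  [[677, 866], [437, 559]]
... * rho(a) = [[1, 0], [1, 1]]  ->  [[1543, 866], [996, 559]]
... * rho(b^-1) = [[1, 2], [1, 3]]  ->  [[2409, 5684], [1555, 3669]]
... * rho(a) = [[1, 0], [1, 1]]  ->  [[8093, 5684], [5224, 3669]]
... * rho(b) = [[3, -2], [-1, 1]]  ->  [[18595, -10502], [12003, -6779]]
... * rho(b) = [[3, -2], [-1, 1]]  ->  [[66287, -47692], [42788, -30785]]
tr = 66287 + -30785 = 35502

35502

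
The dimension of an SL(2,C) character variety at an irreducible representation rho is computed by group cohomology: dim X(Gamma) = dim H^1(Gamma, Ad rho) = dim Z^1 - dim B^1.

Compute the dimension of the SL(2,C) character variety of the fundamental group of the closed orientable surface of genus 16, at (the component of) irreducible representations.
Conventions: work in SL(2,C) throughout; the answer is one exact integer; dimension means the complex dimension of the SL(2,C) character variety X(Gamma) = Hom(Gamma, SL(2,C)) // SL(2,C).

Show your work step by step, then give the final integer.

Gamma = pi_1(Sigma_16) = < a_1, b_1, ..., a_16, b_16 | prod [a_i, b_i] > has 2g = 32 generators and 1 relator.
Before the relator condition, cocycle space has dim 3*32 = 96.
d_2 is surjective at irreducible rho (its cokernel H^2 is dual to H^0 = 0), so dim Z^1 = 96 - 3 = 93.
As always at irreducible rho, dim B^1 = 3.
dim H^1 = 93 - 3 = 90 = dim X.

90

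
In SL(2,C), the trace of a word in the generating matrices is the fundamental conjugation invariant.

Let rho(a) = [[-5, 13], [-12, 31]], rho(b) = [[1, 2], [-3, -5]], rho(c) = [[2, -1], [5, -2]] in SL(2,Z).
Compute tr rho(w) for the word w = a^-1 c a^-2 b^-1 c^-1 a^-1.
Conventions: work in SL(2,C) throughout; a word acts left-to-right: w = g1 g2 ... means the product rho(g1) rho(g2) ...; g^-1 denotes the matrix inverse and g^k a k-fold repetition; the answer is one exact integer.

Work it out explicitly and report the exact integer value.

-2126154

rho(a^-1) = [[31, -13], [12, -5]]
... * rho(c) = [[2, -1], [5, -2]]  ->  [[-3, -5], [-1, -2]]
... * rho(a^-1) = [[31, -13], [12, -5]]  ->  [[-153, 64], [-55, 23]]
... * rho(a^-1) = [[31, -13], [12, -5]]  ->  [[-3975, 1669], [-1429, 600]]
... * rho(b^-1) = [[-5, -2], [3, 1]]  ->  [[24882, 9619], [8945, 3458]]
... * rho(c^-1) = [[-2, 1], [-5, 2]]  ->  [[-97859, 44120], [-35180, 15861]]
... * rho(a^-1) = [[31, -13], [12, -5]]  ->  [[-2504189, 1051567], [-900248, 378035]]
tr = -2504189 + 378035 = -2126154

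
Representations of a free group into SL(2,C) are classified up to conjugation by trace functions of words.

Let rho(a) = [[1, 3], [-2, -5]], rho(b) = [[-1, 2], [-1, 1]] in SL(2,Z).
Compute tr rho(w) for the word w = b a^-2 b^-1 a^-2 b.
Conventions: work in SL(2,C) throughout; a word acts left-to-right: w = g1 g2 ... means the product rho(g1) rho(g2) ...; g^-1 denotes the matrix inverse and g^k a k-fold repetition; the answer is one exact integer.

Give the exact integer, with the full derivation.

rho(b) = [[-1, 2], [-1, 1]]
... * rho(a^-1) = [[-5, -3], [2, 1]]  ->  [[9, 5], [7, 4]]
... * rho(a^-1) = [[-5, -3], [2, 1]]  ->  [[-35, -22], [-27, -17]]
... * rho(b^-1) = [[1, -2], [1, -1]]  ->  [[-57, 92], [-44, 71]]
... * rho(a^-1) = [[-5, -3], [2, 1]]  ->  [[469, 263], [362, 203]]
... * rho(a^-1) = [[-5, -3], [2, 1]]  ->  [[-1819, -1144], [-1404, -883]]
... * rho(b) = [[-1, 2], [-1, 1]]  ->  [[2963, -4782], [2287, -3691]]
tr = 2963 + -3691 = -728

-728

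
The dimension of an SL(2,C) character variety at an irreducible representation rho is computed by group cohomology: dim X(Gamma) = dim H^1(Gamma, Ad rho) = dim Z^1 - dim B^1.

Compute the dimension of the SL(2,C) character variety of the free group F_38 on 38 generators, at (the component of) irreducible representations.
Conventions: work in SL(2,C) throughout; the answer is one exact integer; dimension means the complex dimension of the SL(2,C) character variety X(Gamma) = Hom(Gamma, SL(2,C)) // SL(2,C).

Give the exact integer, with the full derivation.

111

Gamma = F_38 has 38 generators and no relators.
A cocycle picks one sl_2 vector per generator freely, giving dim Z^1 = 3*38 = 114.
Irreducibility makes the coboundary map sl_2 -> Z^1 injective (trivial centralizer), so dim B^1 = 3.
dim X = dim H^1 = dim Z^1 - dim B^1 = 114 - 3 = 111.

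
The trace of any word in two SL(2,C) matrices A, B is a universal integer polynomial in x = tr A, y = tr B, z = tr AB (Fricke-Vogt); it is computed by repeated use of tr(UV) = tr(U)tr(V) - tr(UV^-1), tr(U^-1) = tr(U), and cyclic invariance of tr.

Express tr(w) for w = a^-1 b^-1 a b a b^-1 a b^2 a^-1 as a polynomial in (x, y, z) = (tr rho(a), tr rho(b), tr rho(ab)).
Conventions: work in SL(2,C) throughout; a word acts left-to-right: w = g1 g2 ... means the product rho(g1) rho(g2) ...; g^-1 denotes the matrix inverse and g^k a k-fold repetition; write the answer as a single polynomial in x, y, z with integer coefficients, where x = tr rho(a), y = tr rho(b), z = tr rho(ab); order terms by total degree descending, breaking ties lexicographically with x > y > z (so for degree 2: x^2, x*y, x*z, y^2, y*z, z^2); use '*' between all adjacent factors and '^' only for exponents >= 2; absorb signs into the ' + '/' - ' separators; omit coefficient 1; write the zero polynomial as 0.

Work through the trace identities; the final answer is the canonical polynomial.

-x^3*y^3*z^2 + x^4*y^2*z + 2*x^2*y^4*z + 2*x^2*y^2*z^3 - x^3*y^3 - x^3*y*z^2 - x*y^5 - 2*x*y^3*z^2 - x*y*z^4 - 5*x^2*y^2*z + x^3*y + 5*x*y^3 + 4*x*y*z^2 + x^2*z + y^2*z + z^3 - 4*x*y - 3*z

tr(a^2 b) = tr(a) * tr(b a) - tr(b) = x*z - y
reduce: tr(a^2) = tr(a) * tr(a) - tr(1) = x^2 - 2
reduce: tr(a^2 b^2) = tr(b) * tr(a^2 b) - tr(a^2) = x*y*z - x^2 - y^2 + 2
tr(a b^3 a) = tr(b) * tr(a^2 b^2) - tr(a^2 b) = x*y^2*z - x^2*y - y^3 - x*z + 3*y
tr(a b a b) = tr(b a) * tr(b a) - tr(1) = z^2 - 2
tr(a b a b^2) = tr(b) * tr(a b a b) - tr(a b a) = y*z^2 - x*z - y
so tr(a b^3 a b) = tr(b) * tr(a b a b^2) - tr(a b a b) = y^2*z^2 - x*y*z - y^2 - z^2 + 2
tr(b a b^-1 a b^2) = tr(a b^3 a) * tr(b) - tr(a b^3 a b) = x*y^3*z - x^2*y^2 - y^4 - y^2*z^2 + 4*y^2 + z^2 - 2
tr(b a b) = tr(b) * tr(a b) - tr(a) = y*z - x
tr(a b a^2 b) = tr(a) * tr(b a b a) - tr(b a b) = x*z^2 - y*z - x
reduce: tr(a b a^2) = tr(a) * tr(b a^2) - tr(b a) = x^2*z - x*y - z
tr(b a b a^2 b) = tr(b) * tr(a b a^2 b) - tr(a b a^2) = x*y*z^2 - x^2*z - y^2*z + z
so tr(b a b a^2 b^2) = tr(b) * tr(b a b a^2 b) - tr(b a b a^2) = x*y^2*z^2 - x^2*y*z - y^3*z - x*z^2 + 2*y*z + x
tr(a b a b a b) = tr(a b a b) * tr(a b) - tr(b a) = z^3 - 3*z
tr(b^2 a b a b a) = tr(b) * tr(a b a b a b) - tr(a b a b a) = y*z^3 - x*z^2 - 2*y*z + x
so tr(b a b a^2 b^2 a) = tr(a) * tr(b^2 a b a b a) - tr(b^2 a b a b) = x*y*z^3 - x^2*z^2 - y^2*z^2 - x*y*z + x^2 + y^2 + z^2 - 2
tr(a b^2 a^-1 b a b a) = tr(b a b a^2 b^2) * tr(a) - tr(b a b a^2 b^2 a) = x^2*y^2*z^2 - x^3*y*z - x*y^3*z - x*y*z^3 + y^2*z^2 + 3*x*y*z - y^2 - z^2 + 2
tr(b a b a b a b^2) = tr(b) * tr(a b a b a b^2) - tr(a b a b a b) = y^2*z^3 - x*y*z^2 - 2*y^2*z - z^3 + x*y + 3*z
tr(a b a b a b a b) = tr(b a b a) * tr(b a b a) - tr(1) = z^4 - 4*z^2 + 2
tr(a b a b a b a) = tr(a) * tr(b a b a b a) - tr(b a b a b) = x*z^3 - y*z^2 - 2*x*z + y
so tr(b a b a b a b^2 a) = tr(b) * tr(a b a b a b a b) - tr(a b a b a b a) = y*z^4 - x*z^3 - 3*y*z^2 + 2*x*z + y
so tr(a b^2 a^-1 b a b a b) = tr(b a b a b a b^2) * tr(a) - tr(b a b a b a b^2 a) = x*y^2*z^3 - x^2*y*z^2 - y*z^4 - 2*x*y^2*z + x^2*y + 3*y*z^2 + x*z - y
reduce: tr(a b a b^-1 a b^2 a^-1 b) = tr(a b^2 a^-1 b a b a) * tr(b) - tr(a b^2 a^-1 b a b a b) = x^2*y^3*z^2 - x^3*y^2*z - x*y^4*z - 2*x*y^2*z^3 + x^2*y*z^2 + y^3*z^2 + y*z^4 + 5*x*y^2*z - x^2*y - y^3 - 4*y*z^2 - x*z + 3*y
tr(b^-1 a b a b^-1 a b^2 a^-1) = tr(a b a b^-1 a b^2 a^-1) * tr(b) - tr(a b a b^-1 a b^2 a^-1 b) = -x^2*y^3*z^2 + x^3*y^2*z + 2*x*y^4*z + 2*x*y^2*z^3 - x^2*y^3 - x^2*y*z^2 - y^5 - 2*y^3*z^2 - y*z^4 - 5*x*y^2*z + x^2*y + 5*y^3 + 5*y*z^2 + x*z - 5*y
tr(a b a b^-1 a b) = tr(a b a b a) * tr(b) - tr(a b a b a b) = x*y*z^2 - y^2*z - z^3 - x*y + 3*z
so tr(a^-1 b^-1 a b a b^-1 a b^2 a^-1) = tr(b^-1 a b a b^-1 a b^2 a^-1) * tr(a) - tr(b^-1 a b a b^-1 a b^2) = -x^3*y^3*z^2 + x^4*y^2*z + 2*x^2*y^4*z + 2*x^2*y^2*z^3 - x^3*y^3 - x^3*y*z^2 - x*y^5 - 2*x*y^3*z^2 - x*y*z^4 - 5*x^2*y^2*z + x^3*y + 5*x*y^3 + 4*x*y*z^2 + x^2*z + y^2*z + z^3 - 4*x*y - 3*z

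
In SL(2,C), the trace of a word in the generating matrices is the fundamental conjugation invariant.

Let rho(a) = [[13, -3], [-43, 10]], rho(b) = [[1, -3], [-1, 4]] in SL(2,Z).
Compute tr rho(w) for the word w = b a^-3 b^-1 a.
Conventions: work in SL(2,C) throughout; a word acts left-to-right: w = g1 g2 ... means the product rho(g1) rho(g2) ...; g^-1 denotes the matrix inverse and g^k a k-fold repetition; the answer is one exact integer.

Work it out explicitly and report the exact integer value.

rho(b) = [[1, -3], [-1, 4]]
... * rho(a^-1) = [[10, 3], [43, 13]]  ->  [[-119, -36], [162, 49]]
... * rho(a^-1) = [[10, 3], [43, 13]]  ->  [[-2738, -825], [3727, 1123]]
... * rho(a^-1) = [[10, 3], [43, 13]]  ->  [[-62855, -18939], [85559, 25780]]
... * rho(b^-1) = [[4, 3], [1, 1]]  ->  [[-270359, -207504], [368016, 282457]]
... * rho(a) = [[13, -3], [-43, 10]]  ->  [[5408005, -1263963], [-7361443, 1720522]]
tr = 5408005 + 1720522 = 7128527

7128527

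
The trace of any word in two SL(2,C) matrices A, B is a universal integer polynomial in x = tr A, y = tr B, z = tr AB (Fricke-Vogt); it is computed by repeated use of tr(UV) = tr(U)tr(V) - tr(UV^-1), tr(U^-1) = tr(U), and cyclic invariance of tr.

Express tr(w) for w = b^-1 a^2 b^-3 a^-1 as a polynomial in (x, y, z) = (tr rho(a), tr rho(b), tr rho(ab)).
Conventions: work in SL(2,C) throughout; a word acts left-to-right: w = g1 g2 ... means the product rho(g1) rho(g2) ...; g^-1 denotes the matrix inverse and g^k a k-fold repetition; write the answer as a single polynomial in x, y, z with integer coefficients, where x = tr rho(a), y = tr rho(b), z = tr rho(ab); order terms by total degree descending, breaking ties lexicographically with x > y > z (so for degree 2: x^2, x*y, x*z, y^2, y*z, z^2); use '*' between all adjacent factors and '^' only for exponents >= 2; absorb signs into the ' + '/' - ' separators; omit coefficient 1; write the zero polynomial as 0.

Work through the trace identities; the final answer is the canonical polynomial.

use: tr(a b^-1) = tr(a) * tr(b) - tr(a b)   [inverse elimination on b] = x*y - z
tr(a^2) = tr(a) * tr(a) - tr(1)   [square of a] = x^2 - 2
apply: tr(b a^2) = tr(a) * tr(b a) - tr(b)   [square of a] = x*z - y
apply: tr(a b a^2) = tr(a) * tr(b a^2) - tr(b a)   [square of a] = x^2*z - x*y - z
use: tr(b a b a) = tr(b a) * tr(b a) - tr(1)   [split at a repeated b] = z^2 - 2
tr(b a b) = tr(b) * tr(a b) - tr(a)   [square of b] = y*z - x
apply: tr(a b a^2 b) = tr(a) * tr(b a b a) - tr(b a b)   [square of a] = x*z^2 - y*z - x
apply: tr(b a^2 b^-1 a) = tr(a b a^2) * tr(b) - tr(a b a^2 b)   [inverse elimination on b] = x^2*y*z - x*y^2 - x*z^2 + x
tr(a^2 b^-1 a^-1 b) = tr(b a^2 b^-1) * tr(a) - tr(b a^2 b^-1 a)   [inverse elimination on a] = -x^2*y*z + x^3 + x*y^2 + x*z^2 - 3*x
apply: tr(b^-1 a^-1 b^-1 a^2) = tr(a^2 b^-1 a^-1) * tr(b) - tr(a^2 b^-1 a^-1 b)   [inverse elimination on b] = x^2*y*z - x^3 - x*z^2 - y*z + 3*x
tr(a^-1 b^-1 a^2 b^-2) = tr(b^-1 a^-1 b^-1 a^2) * tr(b) - tr(b^-1 a^-1 b^-1 a^2 b)   [inverse elimination on b] = x^2*y^2*z - x^3*y - x*y*z^2 - y^2*z + 2*x*y + z
tr(b^-1 a^2 b^-3 a^-1) = tr(a^-1 b^-1 a^2 b^-2) * tr(b) - tr(a^-1 b^-1 a^2 b^-1)   [inverse elimination on b] = x^2*y^3*z - x^3*y^2 - x*y^2*z^2 - x^2*y*z - y^3*z + x^3 + 2*x*y^2 + x*z^2 + 2*y*z - 3*x

x^2*y^3*z - x^3*y^2 - x*y^2*z^2 - x^2*y*z - y^3*z + x^3 + 2*x*y^2 + x*z^2 + 2*y*z - 3*x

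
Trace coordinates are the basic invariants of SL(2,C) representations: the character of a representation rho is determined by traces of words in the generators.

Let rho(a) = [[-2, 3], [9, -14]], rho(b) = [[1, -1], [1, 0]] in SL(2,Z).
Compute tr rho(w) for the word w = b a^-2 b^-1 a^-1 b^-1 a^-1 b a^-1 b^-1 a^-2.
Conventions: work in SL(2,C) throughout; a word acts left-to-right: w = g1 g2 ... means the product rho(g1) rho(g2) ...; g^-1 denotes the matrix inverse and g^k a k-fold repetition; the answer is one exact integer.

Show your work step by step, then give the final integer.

rho(b) = [[1, -1], [1, 0]]
... * rho(a^-1) = [[-14, -3], [-9, -2]]  ->  [[-5, -1], [-14, -3]]
... * rho(a^-1) = [[-14, -3], [-9, -2]]  ->  [[79, 17], [223, 48]]
... * rho(b^-1) = [[0, 1], [-1, 1]]  ->  [[-17, 96], [-48, 271]]
... * rho(a^-1) = [[-14, -3], [-9, -2]]  ->  [[-626, -141], [-1767, -398]]
... * rho(b^-1) = [[0, 1], [-1, 1]]  ->  [[141, -767], [398, -2165]]
... * rho(a^-1) = [[-14, -3], [-9, -2]]  ->  [[4929, 1111], [13913, 3136]]
... * rho(b) = [[1, -1], [1, 0]]  ->  [[6040, -4929], [17049, -13913]]
... * rho(a^-1) = [[-14, -3], [-9, -2]]  ->  [[-40199, -8262], [-113469, -23321]]
... * rho(b^-1) = [[0, 1], [-1, 1]]  ->  [[8262, -48461], [23321, -136790]]
... * rho(a^-1) = [[-14, -3], [-9, -2]]  ->  [[320481, 72136], [904616, 203617]]
... * rho(a^-1) = [[-14, -3], [-9, -2]]  ->  [[-5135958, -1105715], [-14497177, -3121082]]
tr = -5135958 + -3121082 = -8257040

-8257040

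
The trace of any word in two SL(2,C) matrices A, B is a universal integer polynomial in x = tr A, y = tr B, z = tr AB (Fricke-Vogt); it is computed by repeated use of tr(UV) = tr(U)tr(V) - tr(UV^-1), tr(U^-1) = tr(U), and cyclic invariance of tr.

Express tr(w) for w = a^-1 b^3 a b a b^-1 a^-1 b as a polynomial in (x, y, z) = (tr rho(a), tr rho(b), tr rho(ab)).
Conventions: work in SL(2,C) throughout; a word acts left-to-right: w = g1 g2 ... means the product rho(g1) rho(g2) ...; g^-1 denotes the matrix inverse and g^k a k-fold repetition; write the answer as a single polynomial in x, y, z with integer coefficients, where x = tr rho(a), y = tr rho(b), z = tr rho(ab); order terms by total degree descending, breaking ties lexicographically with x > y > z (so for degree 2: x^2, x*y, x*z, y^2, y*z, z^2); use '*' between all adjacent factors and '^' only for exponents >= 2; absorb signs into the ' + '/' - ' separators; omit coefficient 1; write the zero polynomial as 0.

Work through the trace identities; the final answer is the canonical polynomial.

-x^2*y^4*z^2 + x^3*y^3*z + x*y^5*z + 2*x*y^3*z^3 - y^4*z^2 - y^2*z^4 - x^3*y*z - 4*x*y^3*z - 2*x*y*z^3 - x^2*y^2 + x^2*z^2 + 4*y^2*z^2 + z^4 + 4*x*y*z - 4*z^2 + 2

tr(b a b) = tr(b) * tr(a b) - tr(a) = y*z - x
tr(b a b^2) = tr(b) * tr(b a b) - tr(b a) = y^2*z - x*y - z
use: tr(a b^4) = tr(b) * tr(b a b^2) - tr(b a b) = y^3*z - x*y^2 - 2*y*z + x
use: tr(b^3 a b^2) = tr(b) * tr(a b^4) - tr(a b^3) = y^4*z - x*y^3 - 3*y^2*z + 2*x*y + z
apply: tr(a b a b) = tr(a b) * tr(a b) - tr(1) = z^2 - 2
apply: tr(a b a) = tr(a) * tr(b a) - tr(b) = x*z - y
tr(a b^2 a b) = tr(b) * tr(a b a b) - tr(a b a) = y*z^2 - x*z - y
tr(b^2) = tr(b) * tr(b) - tr(1) = y^2 - 2
use: tr(a b^2 a) = tr(a) * tr(b^2 a) - tr(b^2) = x*y*z - x^2 - y^2 + 2
tr(b a b^2 a b) = tr(b) * tr(a b^2 a b) - tr(a b^2 a) = y^2*z^2 - 2*x*y*z + x^2 - 2
tr(b^3 a b^2 a) = tr(b) * tr(b a b^2 a b) - tr(b a b^2 a) = y^3*z^2 - 2*x*y^2*z + x^2*y - y*z^2 + x*z - y
tr(b a^-1 b^3 a b) = tr(b^3 a b^2) * tr(a) - tr(b^3 a b^2 a) = x*y^4*z - x^2*y^3 - y^3*z^2 - x*y^2*z + x^2*y + y*z^2 + y
tr(a b a b^3) = tr(b) * tr(b a b a b) - tr(b a b a) = y^2*z^2 - x*y*z - y^2 - z^2 + 2
use: tr(b a b a b^3) = tr(b) * tr(a b a b^3) - tr(a b a b^2) = y^3*z^2 - x*y^2*z - y^3 - 2*y*z^2 + x*z + 3*y
apply: tr(b^4 a b a b) = tr(b) * tr(b a b a b^3) - tr(b a b a b^2) = y^4*z^2 - x*y^3*z - y^4 - 3*y^2*z^2 + 2*x*y*z + 4*y^2 + z^2 - 2
apply: tr(a b a b a b) = tr(a b) * tr(a b a b) - tr(a^-1 b^-1) = z^3 - 3*z
use: tr(a b a b a) = tr(a) * tr(b a b a) - tr(b a b) = x*z^2 - y*z - x
tr(b a b a b a b) = tr(b) * tr(a b a b a b) - tr(a b a b a) = y*z^3 - x*z^2 - 2*y*z + x
tr(b a b a b a b^2) = tr(b) * tr(b a b a b a b) - tr(b a b a b a) = y^2*z^3 - x*y*z^2 - 2*y^2*z - z^3 + x*y + 3*z
tr(b^4 a b a b a) = tr(b) * tr(b a b a b a b^2) - tr(b a b a b a b) = y^3*z^3 - x*y^2*z^2 - 2*y^3*z - 2*y*z^3 + x*y^2 + x*z^2 + 5*y*z - x
use: tr(b^3 a b a b a^-1 b) = tr(b^4 a b a b) * tr(a) - tr(b^4 a b a b a) = x*y^4*z^2 - x^2*y^3*z - y^3*z^3 - x*y^4 - 2*x*y^2*z^2 + 2*x^2*y*z + 2*y^3*z + 2*y*z^3 + 3*x*y^2 - 5*y*z - x
use: tr(a b^2 a b a) = tr(a) * tr(b^2 a b a) - tr(b^2 a b) = x*y*z^2 - x^2*z - y^2*z + z
use: tr(b a b a b^2 a b) = tr(b) * tr(a b^2 a b a b) - tr(a b^2 a b a) = y^2*z^3 - 2*x*y*z^2 + x^2*z - y^2*z + x*y - z
use: tr(b a b^3 a b a b) = tr(b) * tr(b a b a b^2 a b) - tr(b a b a b^2 a) = y^3*z^3 - 2*x*y^2*z^2 + x^2*y*z - y^3*z - y*z^3 + x*y^2 + x*z^2 + y*z - x
tr(a b a b a b a b) = tr(a b a b) * tr(a b a b) - tr(1) = z^4 - 4*z^2 + 2
tr(a b a b a b a) = tr(a) * tr(b a b a b a) - tr(b a b a b) = x*z^3 - y*z^2 - 2*x*z + y
tr(a b a b a b a b^2) = tr(b) * tr(a b a b a b a b) - tr(a b a b a b a) = y*z^4 - x*z^3 - 3*y*z^2 + 2*x*z + y
tr(b a b^3 a b a b a) = tr(b) * tr(a b a b a b a b^2) - tr(a b a b a b a b) = y^2*z^4 - x*y*z^3 - 3*y^2*z^2 - z^4 + 2*x*y*z + y^2 + 4*z^2 - 2
use: tr(b^3 a b a b a^-1 b a) = tr(b a b^3 a b a b) * tr(a) - tr(b a b^3 a b a b a) = x*y^3*z^3 - 2*x^2*y^2*z^2 - y^2*z^4 + x^3*y*z - x*y^3*z + x^2*y^2 + x^2*z^2 + 3*y^2*z^2 + z^4 - x*y*z - x^2 - y^2 - 4*z^2 + 2
tr(a^-1 b a^-1 b^3 a b a b) = tr(b^3 a b a b a^-1 b) * tr(a) - tr(b^3 a b a b a^-1 b a) = x^2*y^4*z^2 - x^3*y^3*z - 2*x*y^3*z^3 - x^2*y^4 + y^2*z^4 + x^3*y*z + 3*x*y^3*z + 2*x*y*z^3 + 2*x^2*y^2 - x^2*z^2 - 3*y^2*z^2 - z^4 - 4*x*y*z + y^2 + 4*z^2 - 2
tr(a^-1 b^3 a b a b^-1 a^-1 b) = tr(a^-1 b a^-1 b^3 a b a) * tr(b) - tr(a^-1 b a^-1 b^3 a b a b) = -x^2*y^4*z^2 + x^3*y^3*z + x*y^5*z + 2*x*y^3*z^3 - y^4*z^2 - y^2*z^4 - x^3*y*z - 4*x*y^3*z - 2*x*y*z^3 - x^2*y^2 + x^2*z^2 + 4*y^2*z^2 + z^4 + 4*x*y*z - 4*z^2 + 2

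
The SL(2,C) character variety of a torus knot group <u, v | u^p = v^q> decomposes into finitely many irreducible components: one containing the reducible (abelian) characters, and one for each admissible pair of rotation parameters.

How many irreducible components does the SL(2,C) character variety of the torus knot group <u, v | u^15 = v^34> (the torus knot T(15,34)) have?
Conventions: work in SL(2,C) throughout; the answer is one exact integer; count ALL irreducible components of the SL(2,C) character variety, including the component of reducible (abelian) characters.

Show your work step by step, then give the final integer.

In the torus knot group T(15,34), u^15 = v^34 is central, so an irreducible representation sends it to +I or -I (Schur).
So on each irreducible component the traces are pinned: tr(u) = 2*cos(pi*alpha/15) with 1 <= alpha <= 14, tr(v) = 2*cos(pi*beta/34) with 1 <= beta <= 33.
The two central values (-1)^alpha I and (-1)^beta I must be the same matrix, so alpha and beta share a parity.
count pairs: odd alpha (7 choices) x odd beta (17), plus even alpha (7) x even beta (16): 7*17 + 7*16 = 231.
Total: 231 irreducible-character components + 1 reducible (abelian) component = 232.

232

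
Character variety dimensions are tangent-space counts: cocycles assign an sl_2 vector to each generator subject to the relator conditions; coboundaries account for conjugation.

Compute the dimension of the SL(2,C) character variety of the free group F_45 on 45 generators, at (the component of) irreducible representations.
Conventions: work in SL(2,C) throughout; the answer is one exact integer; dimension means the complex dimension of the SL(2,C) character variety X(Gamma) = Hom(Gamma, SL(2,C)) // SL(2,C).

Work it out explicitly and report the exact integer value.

The free group F_45: 45 generators, no relators.
Z^1(Gamma, Ad rho) = (sl_2)^45: a cocycle is a free choice of one sl_2 vector per generator, so dim Z^1 = 3*45 = 135.
Irreducibility makes the coboundary map sl_2 -> Z^1 injective (trivial centralizer), so dim B^1 = 3.
Therefore dim X = 135 - 3 = 132.

132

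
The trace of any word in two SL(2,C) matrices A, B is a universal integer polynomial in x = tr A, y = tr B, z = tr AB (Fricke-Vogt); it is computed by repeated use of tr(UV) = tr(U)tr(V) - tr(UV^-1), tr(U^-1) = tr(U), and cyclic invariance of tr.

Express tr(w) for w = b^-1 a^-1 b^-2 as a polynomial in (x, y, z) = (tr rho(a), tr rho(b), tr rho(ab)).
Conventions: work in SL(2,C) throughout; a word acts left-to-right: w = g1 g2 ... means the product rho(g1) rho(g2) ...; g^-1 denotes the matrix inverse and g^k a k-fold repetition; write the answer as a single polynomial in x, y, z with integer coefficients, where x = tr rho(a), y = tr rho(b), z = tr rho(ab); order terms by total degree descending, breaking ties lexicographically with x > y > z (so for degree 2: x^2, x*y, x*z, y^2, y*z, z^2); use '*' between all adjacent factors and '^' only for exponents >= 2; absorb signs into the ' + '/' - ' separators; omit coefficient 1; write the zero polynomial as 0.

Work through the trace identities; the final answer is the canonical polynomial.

y^2*z - x*y - z

tr(b^-1) = tr(b) = y
and tr(b^-2) = tr(b^-1)*tr(b) - tr(1)  (eliminate b^-1) = y^2 - 2
and tr(b^-1 a) = tr(a)*tr(b) - tr(a b)  (eliminate b^-1) = x*y - z
next, tr(b^-2 a) = tr(b^-1 a)*tr(b) - tr(b^-1 a b)  (eliminate b^-1) = x*y^2 - y*z - x
tr(b^-1 a^-1 b^-1) = tr(b^-2)*tr(a) - tr(b^-2 a)  (eliminate a^-1) = y*z - x
and tr(b^-1 a^-1 b^-2) = tr(b^-1 a^-1 b^-1)*tr(b) - tr(b^-1 a^-1)  (eliminate b^-1) = y^2*z - x*y - z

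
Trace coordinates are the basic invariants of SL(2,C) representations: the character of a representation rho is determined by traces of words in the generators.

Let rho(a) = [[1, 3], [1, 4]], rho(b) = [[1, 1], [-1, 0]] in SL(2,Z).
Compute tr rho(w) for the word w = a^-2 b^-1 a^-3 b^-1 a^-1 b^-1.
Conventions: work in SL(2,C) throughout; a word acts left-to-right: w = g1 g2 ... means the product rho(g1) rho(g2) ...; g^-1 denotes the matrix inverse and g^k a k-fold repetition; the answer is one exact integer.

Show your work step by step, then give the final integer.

-30

rho(a^-1) = [[4, -3], [-1, 1]]
... * rho(a^-1) = [[4, -3], [-1, 1]]  ->  [[19, -15], [-5, 4]]
... * rho(b^-1) = [[0, -1], [1, 1]]  ->  [[-15, -34], [4, 9]]
... * rho(a^-1) = [[4, -3], [-1, 1]]  ->  [[-26, 11], [7, -3]]
... * rho(a^-1) = [[4, -3], [-1, 1]]  ->  [[-115, 89], [31, -24]]
... * rho(a^-1) = [[4, -3], [-1, 1]]  ->  [[-549, 434], [148, -117]]
... * rho(b^-1) = [[0, -1], [1, 1]]  ->  [[434, 983], [-117, -265]]
... * rho(a^-1) = [[4, -3], [-1, 1]]  ->  [[753, -319], [-203, 86]]
... * rho(b^-1) = [[0, -1], [1, 1]]  ->  [[-319, -1072], [86, 289]]
tr = -319 + 289 = -30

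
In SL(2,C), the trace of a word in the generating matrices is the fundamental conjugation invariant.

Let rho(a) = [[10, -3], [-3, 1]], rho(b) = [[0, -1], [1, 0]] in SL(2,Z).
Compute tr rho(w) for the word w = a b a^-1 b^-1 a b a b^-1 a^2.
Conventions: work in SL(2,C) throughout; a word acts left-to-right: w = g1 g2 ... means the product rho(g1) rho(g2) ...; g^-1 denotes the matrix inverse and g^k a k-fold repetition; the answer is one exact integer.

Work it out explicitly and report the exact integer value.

rho(a) = [[10, -3], [-3, 1]]
... * rho(b) = [[0, -1], [1, 0]]  ->  [[-3, -10], [1, 3]]
... * rho(a^-1) = [[1, 3], [3, 10]]  ->  [[-33, -109], [10, 33]]
... * rho(b^-1) = [[0, 1], [-1, 0]]  ->  [[109, -33], [-33, 10]]
... * rho(a) = [[10, -3], [-3, 1]]  ->  [[1189, -360], [-360, 109]]
... * rho(b) = [[0, -1], [1, 0]]  ->  [[-360, -1189], [109, 360]]
... * rho(a) = [[10, -3], [-3, 1]]  ->  [[-33, -109], [10, 33]]
... * rho(b^-1) = [[0, 1], [-1, 0]]  ->  [[109, -33], [-33, 10]]
... * rho(a) = [[10, -3], [-3, 1]]  ->  [[1189, -360], [-360, 109]]
... * rho(a) = [[10, -3], [-3, 1]]  ->  [[12970, -3927], [-3927, 1189]]
tr = 12970 + 1189 = 14159

14159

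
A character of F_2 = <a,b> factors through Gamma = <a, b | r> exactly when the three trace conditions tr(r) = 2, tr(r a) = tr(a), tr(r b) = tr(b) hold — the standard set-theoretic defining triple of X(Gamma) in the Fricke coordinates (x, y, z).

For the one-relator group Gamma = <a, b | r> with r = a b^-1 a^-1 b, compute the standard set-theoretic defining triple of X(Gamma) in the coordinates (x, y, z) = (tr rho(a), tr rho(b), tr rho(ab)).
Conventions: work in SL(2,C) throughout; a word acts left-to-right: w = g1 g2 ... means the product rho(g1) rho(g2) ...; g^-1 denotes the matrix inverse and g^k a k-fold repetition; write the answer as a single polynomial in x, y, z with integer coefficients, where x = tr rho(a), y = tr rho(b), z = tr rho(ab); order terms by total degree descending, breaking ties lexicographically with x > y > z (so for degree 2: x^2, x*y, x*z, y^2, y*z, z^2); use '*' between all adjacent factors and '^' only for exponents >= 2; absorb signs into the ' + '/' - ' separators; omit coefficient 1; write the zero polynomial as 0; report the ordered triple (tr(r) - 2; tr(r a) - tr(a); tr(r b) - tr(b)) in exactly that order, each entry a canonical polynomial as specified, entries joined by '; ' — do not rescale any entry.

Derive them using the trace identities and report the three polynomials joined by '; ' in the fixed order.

-x*y*z + x^2 + y^2 + z^2 - 4; -x^2*y*z + x^3 + x*y^2 + x*z^2 - 4*x; -x*y^2*z + x^2*y + y^3 + y*z^2 - 4*y

tr(a b a) = tr(a) * tr(b a) - tr(b)  (reduce the a square) = x*z - y
tr(a b a b) = tr(b a) * tr(b a) - tr(1)  (split on b) = z^2 - 2
so tr(b a b^-1 a) = tr(a b a) * tr(b) - tr(a b a b)  (eliminate b^-1) = x*y*z - y^2 - z^2 + 2
tr(a b^-1 a^-1 b) = tr(b a b^-1) * tr(a) - tr(b a b^-1 a)  (eliminate a^-1) = -x*y*z + x^2 + y^2 + z^2 - 2
reduce: tr(b^2 a) = tr(b) * tr(a b) - tr(a) = y*z - x
reduce: tr(b^2) = tr(b) * tr(b) - tr(1) = y^2 - 2
so tr(b a^2 b) = tr(a) * tr(b^2 a) - tr(b^2) = x*y*z - x^2 - y^2 + 2
tr(b a^2 b a) = tr(a) * tr(b a b a) - tr(b a b) = x*z^2 - y*z - x
tr(a^-1 b a^2 b) = tr(b a^2 b) * tr(a) - tr(b a^2 b a) = x^2*y*z - x^3 - x*y^2 - x*z^2 + y*z + 3*x
tr(a b^-1 a^-1 b a) = tr(a^-1 b a^2) * tr(b) - tr(a^-1 b a^2 b) = -x^2*y*z + x^3 + x*y^2 + x*z^2 - 3*x
reduce: tr(a b^2 a b) = tr(b) * tr(a b a b) - tr(a b a)  (reduce the b square) = y*z^2 - x*z - y
tr(b^2 a b^-1 a) = tr(a b^2 a) * tr(b) - tr(a b^2 a b)  (eliminate b^-1) = x*y^2*z - x^2*y - y^3 - y*z^2 + x*z + 3*y
reduce: tr(a b^-1 a^-1 b^2) = tr(b^2 a b^-1) * tr(a) - tr(b^2 a b^-1 a)  (eliminate a^-1) = -x*y^2*z + x^2*y + y^3 + y*z^2 - 3*y
assemble the triple (tr(r) - 2; tr(r a) - x; tr(r b) - y)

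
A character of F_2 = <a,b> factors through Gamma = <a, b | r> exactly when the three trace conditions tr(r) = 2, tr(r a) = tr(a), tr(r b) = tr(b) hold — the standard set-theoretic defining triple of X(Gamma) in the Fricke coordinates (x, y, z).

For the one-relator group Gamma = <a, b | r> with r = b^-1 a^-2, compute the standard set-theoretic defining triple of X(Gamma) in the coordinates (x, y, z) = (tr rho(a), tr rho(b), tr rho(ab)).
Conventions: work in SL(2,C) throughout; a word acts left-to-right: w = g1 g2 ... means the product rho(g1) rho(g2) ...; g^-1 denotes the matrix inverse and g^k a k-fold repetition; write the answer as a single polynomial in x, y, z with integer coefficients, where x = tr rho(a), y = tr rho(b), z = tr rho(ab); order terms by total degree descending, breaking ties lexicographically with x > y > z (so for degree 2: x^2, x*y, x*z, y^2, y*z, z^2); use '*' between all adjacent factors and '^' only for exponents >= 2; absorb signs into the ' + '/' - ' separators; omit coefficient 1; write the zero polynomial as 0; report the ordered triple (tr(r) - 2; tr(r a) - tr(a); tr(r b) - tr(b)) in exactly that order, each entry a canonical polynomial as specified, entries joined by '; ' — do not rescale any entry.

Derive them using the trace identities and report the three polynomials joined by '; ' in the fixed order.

x*z - y - 2; -x + z; x^2 - y - 2

tr(a^-1) = tr(a) = x
tr(a^-2) = tr(a^-1) * tr(a) - tr(1) = x^2 - 2
tr(a^-1 b) = tr(b) * tr(a) - tr(b a) = x*y - z
tr(a^-2 b) = tr(a^-1 b) * tr(a) - tr(a^-1 b a) = x^2*y - x*z - y
tr(b^-1 a^-2) = tr(a^-2) * tr(b) - tr(a^-2 b) = x*z - y
assemble the triple (tr(r) - 2; tr(r a) - x; tr(r b) - y)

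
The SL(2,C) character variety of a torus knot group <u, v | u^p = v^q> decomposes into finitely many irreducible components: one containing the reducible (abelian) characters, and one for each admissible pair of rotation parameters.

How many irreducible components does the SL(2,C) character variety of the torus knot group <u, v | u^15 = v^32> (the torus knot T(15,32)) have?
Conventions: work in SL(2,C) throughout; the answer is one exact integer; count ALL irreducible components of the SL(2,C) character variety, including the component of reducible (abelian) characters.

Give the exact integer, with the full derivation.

218

For T(15,32): irreducibility forces the central element u^15 = v^32 to one of +I, -I.
This locks tr(u) to 2*cos(pi*alpha/15), alpha in 1..14, and tr(v) to 2*cos(pi*beta/32), beta in 1..31, on each component of irreducible characters.
Consistency of u^15 = (-1)^alpha I with v^32 = (-1)^beta I forces alpha = beta (mod 2).
Enumerate parity-matched pairs: 7*16 odd-odd plus 7*15 even-even gives 217.
components with irreducible characters: 217; plus the single component of reducible (abelian) characters: total 218.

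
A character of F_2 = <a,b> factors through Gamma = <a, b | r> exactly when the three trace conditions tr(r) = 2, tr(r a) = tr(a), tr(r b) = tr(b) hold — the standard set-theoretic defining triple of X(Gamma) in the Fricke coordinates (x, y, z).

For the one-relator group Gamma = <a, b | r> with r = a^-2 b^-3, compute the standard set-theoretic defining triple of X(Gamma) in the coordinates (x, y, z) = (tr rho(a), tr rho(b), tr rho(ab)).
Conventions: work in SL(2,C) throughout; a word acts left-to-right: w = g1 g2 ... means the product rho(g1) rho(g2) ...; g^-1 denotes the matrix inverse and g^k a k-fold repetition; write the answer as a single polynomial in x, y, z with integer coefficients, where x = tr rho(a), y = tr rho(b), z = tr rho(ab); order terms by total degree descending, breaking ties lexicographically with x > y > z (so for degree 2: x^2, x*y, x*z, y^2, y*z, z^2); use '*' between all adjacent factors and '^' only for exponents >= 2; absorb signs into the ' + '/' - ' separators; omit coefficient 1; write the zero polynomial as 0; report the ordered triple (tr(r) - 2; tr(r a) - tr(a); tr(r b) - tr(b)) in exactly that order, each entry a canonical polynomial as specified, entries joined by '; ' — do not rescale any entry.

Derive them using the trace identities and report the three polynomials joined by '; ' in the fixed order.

so trace(b^-1) = trace(b) = y
so trace(b^-1 a) = trace(a)*trace(b) - trace(a b)   [inverse elimination on b] = x*y - z
so trace(a^-1 b^-1) = trace(b^-1)*trace(a) - trace(b^-1 a)   [inverse elimination on a] = z
so trace(b^-1 a^-1 b^-1) = trace(a^-1 b^-1)*trace(b) - trace(a^-1)   [inverse elimination on b] = y*z - x
trace(a^-1 b^-3) = trace(b^-1 a^-1 b^-1)*trace(b) - trace(b^-1 a^-1)   [inverse elimination on b] = y^2*z - x*y - z
reduce: trace(b^-2) = trace(b^-1)*trace(b) - trace(1)   [inverse elimination on b] = y^2 - 2
so trace(b^-3) = trace(b^-2)*trace(b) - trace(b^-1)   [inverse elimination on b] = y^3 - 3*y
trace(a^-2 b^-3) = trace(a^-1 b^-3)*trace(a) - trace(a^-1 b^-3 a)   [inverse elimination on a] = x*y^2*z - x^2*y - y^3 - x*z + 3*y
so trace(a^-2) = trace(a^-1)*trace(a) - trace(1) = x^2 - 2
so trace(a^-2 b) = trace(b a^-1)*trace(a) - trace(b) = x^2*y - x*z - y
so trace(a^-2 b^-1) = trace(a^-2)*trace(b) - trace(a^-2 b) = x*z - y
trace(a^-2 b^-2) = trace(a^-2 b^-1)*trace(b) - trace(a^-2) = x*y*z - x^2 - y^2 + 2
assemble the triple (trace(r) - 2; trace(r a) - x; trace(r b) - y)

x*y^2*z - x^2*y - y^3 - x*z + 3*y - 2; y^2*z - x*y - x - z; x*y*z - x^2 - y^2 - y + 2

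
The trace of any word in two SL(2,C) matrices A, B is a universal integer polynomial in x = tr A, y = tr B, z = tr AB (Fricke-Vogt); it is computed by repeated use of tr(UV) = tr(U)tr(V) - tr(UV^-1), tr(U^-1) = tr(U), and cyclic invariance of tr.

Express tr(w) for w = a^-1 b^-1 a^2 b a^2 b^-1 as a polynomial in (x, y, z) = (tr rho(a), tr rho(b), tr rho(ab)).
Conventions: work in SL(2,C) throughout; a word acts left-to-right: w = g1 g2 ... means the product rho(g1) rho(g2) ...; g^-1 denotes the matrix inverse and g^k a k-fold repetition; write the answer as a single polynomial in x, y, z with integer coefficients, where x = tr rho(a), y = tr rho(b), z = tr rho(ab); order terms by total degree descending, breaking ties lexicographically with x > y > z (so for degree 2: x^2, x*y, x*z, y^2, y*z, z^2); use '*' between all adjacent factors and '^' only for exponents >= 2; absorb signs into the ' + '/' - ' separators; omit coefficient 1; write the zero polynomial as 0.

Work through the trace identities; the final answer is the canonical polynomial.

x^3*y*z^2 - x^4*z - x^2*y^2*z - x^2*z^3 + x^3*y + 3*x^2*z - 2*x*y + z

use: tr(a b a) = tr(a) * tr(b a) - tr(b)   [square of a] = x*z - y
tr(a^2 b a) = tr(a) * tr(a b a) - tr(a b)   [square of a] = x^2*z - x*y - z
tr(b a b a) = tr(b a) * tr(b a) - tr(1)   [split at a repeated b] = z^2 - 2
tr(b a b) = tr(b) * tr(a b) - tr(a)   [square of b] = y*z - x
apply: tr(a^2 b a b) = tr(a) * tr(b a b a) - tr(b a b)   [square of a] = x*z^2 - y*z - x
tr(b^-1 a^2 b a) = tr(a^2 b a) * tr(b) - tr(a^2 b a b)   [inverse elimination on b] = x^2*y*z - x*y^2 - x*z^2 + x
tr(b a b^2 a) = tr(b) * tr(a b a b) - tr(a b a)   [square of b] = y*z^2 - x*z - y
apply: tr(b a b^2) = tr(b) * tr(b a b) - tr(b a)   [square of b] = y^2*z - x*y - z
tr(b^2 a^2 b a) = tr(a) * tr(b a b^2 a) - tr(b a b^2)   [square of a] = x*y*z^2 - x^2*z - y^2*z + z
tr(b^2) = tr(b) * tr(b) - tr(1)   [square of b] = y^2 - 2
use: tr(b a^2 b) = tr(a) * tr(b^2 a) - tr(b^2)   [square of a] = x*y*z - x^2 - y^2 + 2
apply: tr(b^2 a^2 b) = tr(b) * tr(b a^2 b) - tr(b a^2)   [square of b] = x*y^2*z - x^2*y - y^3 - x*z + 3*y
tr(b a^2 b a^2 b) = tr(a) * tr(b^2 a^2 b a) - tr(b^2 a^2 b)   [square of a] = x^2*y*z^2 - x^3*z - 2*x*y^2*z + x^2*y + y^3 + 2*x*z - 3*y
tr(b a b a b a) = tr(a b) * tr(a b a b) - tr(a^-1 b^-1)   [split at a repeated a] = z^3 - 3*z
apply: tr(b a b a^2 b a) = tr(a) * tr(b a b a b a) - tr(b a b a b)   [square of a] = x*z^3 - y*z^2 - 2*x*z + y
tr(b a b a^2 b) = tr(a) * tr(b^2 a b a) - tr(b^2 a b)   [square of a] = x*y*z^2 - x^2*z - y^2*z + z
use: tr(b a^2 b a^2 b a) = tr(a) * tr(b a b a^2 b a) - tr(b a b a^2 b)   [square of a] = x^2*z^3 - 2*x*y*z^2 - x^2*z + y^2*z + x*y - z
apply: tr(a^2 b a^2 b a^-1 b) = tr(b a^2 b a^2 b) * tr(a) - tr(b a^2 b a^2 b a)   [inverse elimination on a] = x^3*y*z^2 - x^4*z - 2*x^2*y^2*z - x^2*z^3 + x^3*y + x*y^3 + 2*x*y*z^2 + 3*x^2*z - y^2*z - 4*x*y + z
apply: tr(a^-1 b^-1 a^2 b a^2 b) = tr(a^2 b a^2 b a^-1) * tr(b) - tr(a^2 b a^2 b a^-1 b)   [inverse elimination on b] = -x^3*y*z^2 + x^4*z + 2*x^2*y^2*z + x^2*z^3 - x^3*y - x*y^3 - x*y*z^2 - 3*x^2*z + 3*x*y - z
tr(a^-1 b^-1 a^2 b a^2 b^-1) = tr(a^-1 b^-1 a^2 b a^2) * tr(b) - tr(a^-1 b^-1 a^2 b a^2 b)   [inverse elimination on b] = x^3*y*z^2 - x^4*z - x^2*y^2*z - x^2*z^3 + x^3*y + 3*x^2*z - 2*x*y + z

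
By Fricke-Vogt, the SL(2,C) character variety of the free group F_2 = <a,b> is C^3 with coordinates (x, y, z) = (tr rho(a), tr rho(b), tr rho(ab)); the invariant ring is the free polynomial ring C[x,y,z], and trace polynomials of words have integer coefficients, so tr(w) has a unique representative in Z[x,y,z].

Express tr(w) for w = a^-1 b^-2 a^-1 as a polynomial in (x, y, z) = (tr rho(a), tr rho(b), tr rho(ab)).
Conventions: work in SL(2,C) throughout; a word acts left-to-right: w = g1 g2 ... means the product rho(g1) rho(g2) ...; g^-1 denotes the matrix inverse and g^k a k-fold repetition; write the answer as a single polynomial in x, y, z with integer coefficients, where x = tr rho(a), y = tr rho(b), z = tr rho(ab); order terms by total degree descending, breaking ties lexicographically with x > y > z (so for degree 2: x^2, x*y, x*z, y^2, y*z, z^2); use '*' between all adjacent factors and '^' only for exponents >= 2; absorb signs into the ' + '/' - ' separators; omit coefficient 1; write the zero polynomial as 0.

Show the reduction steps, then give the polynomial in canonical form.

x*y*z - x^2 - y^2 + 2

trace(b^-1) = trace(b) = y
trace(b^-2) = trace(b^-1) trace(b) - trace(1) = y^2 - 2
trace(a b^-1) = trace(a) trace(b) - trace(a b) = x*y - z
trace(b^-2 a) = trace(a b^-1) trace(b) - trace(a) = x*y^2 - y*z - x
trace(a^-1 b^-2) = trace(b^-2) trace(a) - trace(b^-2 a) = y*z - x
trace(a^-1 b^-2 a^-1) = trace(a^-1 b^-2) trace(a) - trace(a^-1 b^-2 a) = x*y*z - x^2 - y^2 + 2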